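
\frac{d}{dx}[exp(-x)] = -exp(-x)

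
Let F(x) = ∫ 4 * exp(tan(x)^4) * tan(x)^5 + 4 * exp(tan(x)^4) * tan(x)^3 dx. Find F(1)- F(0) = -1 + exp(tan(1)^4)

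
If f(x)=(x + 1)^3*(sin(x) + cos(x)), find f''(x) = -x^3*sin(x) - x^3*cos(x) - 9*x^2*sin(x) + 3*x^2*cos(x) - 9*x*sin(x) + 15*x*cos(x) - sin(x) + 11*cos(x)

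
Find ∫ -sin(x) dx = cos(x) + C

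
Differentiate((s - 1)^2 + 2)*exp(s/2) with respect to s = s^2*exp(s/2)/2 + s*exp(s/2) - exp(s/2)/2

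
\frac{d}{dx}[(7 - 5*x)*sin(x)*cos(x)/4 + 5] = -5*x*cos(2*x)/4 - 5*sin(2*x)/8 + 7*cos(2*x)/4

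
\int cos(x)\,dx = sin(x) + C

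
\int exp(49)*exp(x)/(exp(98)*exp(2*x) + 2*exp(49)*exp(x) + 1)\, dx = exp(x + 49)/(exp(x + 49) + 1) + C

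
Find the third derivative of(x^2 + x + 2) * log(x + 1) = (2*x^2 + 5*x + 7)/(x^3 + 3*x^2 + 3*x + 1)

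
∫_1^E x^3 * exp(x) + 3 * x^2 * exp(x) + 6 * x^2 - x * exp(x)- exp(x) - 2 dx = (2 + exp(E))*(-E + exp(3))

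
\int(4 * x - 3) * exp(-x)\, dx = (-4*x - 1)*exp(-x) + C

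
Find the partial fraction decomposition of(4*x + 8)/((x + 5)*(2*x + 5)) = -4/(5*(2*x + 5)) + 12/(5*(x + 5))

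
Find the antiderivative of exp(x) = exp(x) + C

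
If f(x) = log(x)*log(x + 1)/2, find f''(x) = (-x^2*log(x) - x^2*log(x + 1) + 2*x^2 - 2*x*log(x + 1) + 2*x - log(x + 1))/(2*x^4 + 4*x^3 + 2*x^2)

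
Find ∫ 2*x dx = x^2 + C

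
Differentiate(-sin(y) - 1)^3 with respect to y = -3*(sin(y) + 1)^2*cos(y)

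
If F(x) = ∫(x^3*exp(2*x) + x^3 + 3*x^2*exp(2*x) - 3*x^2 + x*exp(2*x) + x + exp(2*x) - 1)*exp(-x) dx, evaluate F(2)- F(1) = -2*E - 10*exp(-2) + 2*exp(-1) + 10*exp(2)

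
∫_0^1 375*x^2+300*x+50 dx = 325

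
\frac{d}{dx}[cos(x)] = -sin(x)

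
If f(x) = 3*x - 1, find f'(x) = 3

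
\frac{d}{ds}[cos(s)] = -sin(s)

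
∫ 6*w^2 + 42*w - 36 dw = 2*w^3 + 21*w^2 - 36*w + C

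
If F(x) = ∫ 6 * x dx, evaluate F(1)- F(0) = 3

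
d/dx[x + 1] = 1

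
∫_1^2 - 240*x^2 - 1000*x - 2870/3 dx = -9050/3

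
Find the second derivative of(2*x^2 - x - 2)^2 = 48*x^2 - 24*x - 14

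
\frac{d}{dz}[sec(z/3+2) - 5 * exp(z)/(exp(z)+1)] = (exp(2*z)*tan(z/3 + 2)*sec(z/3 + 2) + 2*exp(z)*tan(z/3 + 2)*sec(z/3 + 2) - 15*exp(z) + tan(z/3 + 2)*sec(z/3 + 2))/(3*exp(2*z) + 6*exp(z) + 3)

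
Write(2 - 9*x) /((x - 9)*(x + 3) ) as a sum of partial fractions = -29/(12*(x + 3)) - 79/(12*(x - 9))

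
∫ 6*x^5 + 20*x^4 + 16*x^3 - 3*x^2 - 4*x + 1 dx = x^6 + 4*x^5 + 4*x^4 - x^3 - 2*x^2 + x + C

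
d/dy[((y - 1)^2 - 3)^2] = 4*y^3 - 12*y^2 + 8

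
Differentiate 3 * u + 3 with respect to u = 3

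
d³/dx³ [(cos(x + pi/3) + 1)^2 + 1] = 2*sin(x + pi/3) + 4*cos(2*x + pi/6)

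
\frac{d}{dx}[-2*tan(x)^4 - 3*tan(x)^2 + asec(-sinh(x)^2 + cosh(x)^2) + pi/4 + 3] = -8*tan(x)^5 - 14*tan(x)^3 - 6*tan(x)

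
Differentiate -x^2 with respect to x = -2*x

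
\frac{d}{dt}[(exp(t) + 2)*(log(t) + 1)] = (t*exp(t)*log(t) + t*exp(t) + exp(t) + 2)/t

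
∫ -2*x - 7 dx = -x^2 - 7*x + C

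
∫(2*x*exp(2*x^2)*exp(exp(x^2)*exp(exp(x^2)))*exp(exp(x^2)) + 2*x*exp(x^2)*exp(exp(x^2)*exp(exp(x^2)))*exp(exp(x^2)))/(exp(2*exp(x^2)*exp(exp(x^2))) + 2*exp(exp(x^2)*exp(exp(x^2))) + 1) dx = exp(exp(x^2 + exp(x^2)))/(exp(exp(x^2 + exp(x^2))) + 1) + C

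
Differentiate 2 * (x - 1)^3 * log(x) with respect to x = (6*x^3*log(x) + 2*x^3 - 12*x^2*log(x) - 6*x^2 + 6*x*log(x) + 6*x - 2)/x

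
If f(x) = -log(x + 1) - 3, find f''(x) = 1/(x^2 + 2*x + 1)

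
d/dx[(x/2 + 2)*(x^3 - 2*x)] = 2*x^3 + 6*x^2 - 2*x - 4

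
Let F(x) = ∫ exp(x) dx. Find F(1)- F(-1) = E - exp(-1)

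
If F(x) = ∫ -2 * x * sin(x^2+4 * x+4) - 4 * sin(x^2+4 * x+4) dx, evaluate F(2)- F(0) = cos(16) - cos(4)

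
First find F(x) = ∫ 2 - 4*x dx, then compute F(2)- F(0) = -4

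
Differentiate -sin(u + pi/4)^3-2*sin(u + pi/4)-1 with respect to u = -3*sin(3*u + pi/4)/4 - 11*cos(u + pi/4)/4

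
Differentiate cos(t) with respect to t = -sin(t)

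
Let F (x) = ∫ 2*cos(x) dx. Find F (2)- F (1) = -2*sin(1) + 2*sin(2)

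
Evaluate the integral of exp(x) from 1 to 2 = -E + exp(2)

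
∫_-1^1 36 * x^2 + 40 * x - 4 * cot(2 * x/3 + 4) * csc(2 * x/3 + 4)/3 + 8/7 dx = 2*csc(14/3) - 2*csc(10/3) + 184/7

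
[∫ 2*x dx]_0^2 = 4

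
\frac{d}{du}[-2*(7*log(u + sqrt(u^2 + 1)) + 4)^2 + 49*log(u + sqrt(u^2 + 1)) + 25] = (-196*u*log(u + sqrt(u^2 + 1)) - 63*u - 196*sqrt(u^2 + 1)*log(u + sqrt(u^2 + 1)) - 63*sqrt(u^2 + 1))/(u^2 + u*sqrt(u^2 + 1) + 1)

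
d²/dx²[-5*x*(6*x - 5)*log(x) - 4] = (-60*x*log(x) - 90*x + 25)/x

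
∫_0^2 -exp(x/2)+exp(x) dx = -2*E + 1 + exp(2)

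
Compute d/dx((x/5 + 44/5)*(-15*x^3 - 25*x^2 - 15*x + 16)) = -12*x^3 - 411*x^2 - 446*x - 644/5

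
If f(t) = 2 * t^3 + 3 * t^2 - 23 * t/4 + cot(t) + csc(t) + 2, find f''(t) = 12*t + 6 - 1/sin(t) + 2*cos(t)/sin(t)^3 + 2/sin(t)^3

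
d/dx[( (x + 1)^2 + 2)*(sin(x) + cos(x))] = sqrt(2)*x^2*cos(x + pi/4) + 4*x*cos(x) - sin(x) + 5*cos(x)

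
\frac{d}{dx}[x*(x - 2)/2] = x - 1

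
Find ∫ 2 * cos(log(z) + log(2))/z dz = 2*sin(log(2*z)) + C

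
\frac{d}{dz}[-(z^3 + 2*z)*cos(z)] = z^3*sin(z) - 3*z^2*cos(z) + 2*z*sin(z) - 2*cos(z)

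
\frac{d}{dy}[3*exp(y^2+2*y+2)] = 6*y*exp(y^2 + 2*y + 2) + 6*exp(y^2 + 2*y + 2)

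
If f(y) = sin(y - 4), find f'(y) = cos(y - 4)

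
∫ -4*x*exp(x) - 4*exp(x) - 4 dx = -4*x*(exp(x) + 1) + C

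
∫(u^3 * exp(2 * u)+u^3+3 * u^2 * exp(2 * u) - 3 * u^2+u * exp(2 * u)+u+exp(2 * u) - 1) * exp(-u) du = 2*u*(u^2 + 1)*sinh(u) + C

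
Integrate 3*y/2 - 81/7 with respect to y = 3*y^2/4 - 81*y/7 + C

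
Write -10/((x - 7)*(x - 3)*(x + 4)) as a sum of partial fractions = -10/(77*(x + 4)) + 5/(14*(x - 3)) - 5/(22*(x - 7))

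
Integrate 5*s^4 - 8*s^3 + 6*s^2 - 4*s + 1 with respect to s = s^5 - 2*s^4 + 2*s^3 - 2*s^2 + s + C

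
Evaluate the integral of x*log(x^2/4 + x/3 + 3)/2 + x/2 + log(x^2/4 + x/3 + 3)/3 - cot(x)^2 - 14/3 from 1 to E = -4*E - 43*log(43/12)/12 + cot(E) - cot(1) + 4 + (E/3 + exp(2)/4 + 3)*log(E/3 + exp(2)/4 + 3)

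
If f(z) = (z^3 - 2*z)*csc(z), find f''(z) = (-z^3 + 2*z^3/sin(z)^2 - 6*z^2*cos(z)/sin(z) + 8*z - 4*z/sin(z)^2 + 4*cos(z)/sin(z))/sin(z)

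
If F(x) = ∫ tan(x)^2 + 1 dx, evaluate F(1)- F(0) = tan(1)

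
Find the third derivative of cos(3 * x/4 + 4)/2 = 27*sin(3*x/4 + 4)/128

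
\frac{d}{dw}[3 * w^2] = 6*w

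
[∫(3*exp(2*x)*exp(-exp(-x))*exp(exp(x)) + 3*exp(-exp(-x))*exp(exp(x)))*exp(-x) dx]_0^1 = -3 + 3*exp(E - exp(-1))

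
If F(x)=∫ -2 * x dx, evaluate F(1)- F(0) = -1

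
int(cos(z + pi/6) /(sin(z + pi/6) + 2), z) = log(sin(z + pi/6) + 2) + C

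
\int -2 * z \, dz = -z^2 + C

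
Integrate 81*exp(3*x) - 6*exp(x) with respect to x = (27*exp(2*x) - 6)*exp(x) + C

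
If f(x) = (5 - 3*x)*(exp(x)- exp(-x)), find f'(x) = (-3*x*exp(2*x) - 3*x + 2*exp(2*x) + 8)*exp(-x)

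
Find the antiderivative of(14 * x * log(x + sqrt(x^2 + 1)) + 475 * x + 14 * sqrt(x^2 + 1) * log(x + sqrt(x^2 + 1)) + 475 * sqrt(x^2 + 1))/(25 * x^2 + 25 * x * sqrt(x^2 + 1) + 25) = (7*log(x + sqrt(x^2 + 1)) + 475)*log(x + sqrt(x^2 + 1))/25 + C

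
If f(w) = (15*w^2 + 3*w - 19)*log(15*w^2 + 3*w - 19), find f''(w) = (450*w^2*log(15*w^2 + 3*w - 19) + 1350*w^2 + 90*w*log(15*w^2 + 3*w - 19) + 270*w - 570*log(15*w^2 + 3*w - 19) - 561)/(15*w^2 + 3*w - 19)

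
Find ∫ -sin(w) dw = cos(w) + C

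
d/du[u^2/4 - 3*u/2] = u/2 - 3/2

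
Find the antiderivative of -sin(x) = cos(x) + C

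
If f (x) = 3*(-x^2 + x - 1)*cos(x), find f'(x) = 3*x^2*sin(x) - 3*x*sin(x) - 6*x*cos(x) + 3*sin(x) + 3*cos(x)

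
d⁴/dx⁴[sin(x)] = sin(x)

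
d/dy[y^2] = 2*y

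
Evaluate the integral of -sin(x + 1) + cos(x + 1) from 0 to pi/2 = -2*sin(1)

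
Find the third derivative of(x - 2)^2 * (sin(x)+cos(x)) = x^2*sin(x) - x^2*cos(x) - 10*x*sin(x) - 2*x*cos(x) + 10*sin(x) + 14*cos(x)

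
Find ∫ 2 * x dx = x^2 + C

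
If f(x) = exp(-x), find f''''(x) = exp(-x)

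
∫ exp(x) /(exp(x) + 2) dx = log(3*exp(x) + 6) + C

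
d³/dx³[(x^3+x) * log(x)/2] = (6*x^2*log(x) + 11*x^2 - 1)/(2*x^2)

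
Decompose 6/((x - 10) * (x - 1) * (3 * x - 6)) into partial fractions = 2/(9*(x - 1)) - 1/(4*(x - 2)) + 1/(36*(x - 10))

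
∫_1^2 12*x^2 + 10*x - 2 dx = 41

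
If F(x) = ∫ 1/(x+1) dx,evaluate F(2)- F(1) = -log(6) + log(9)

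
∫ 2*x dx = x^2 + C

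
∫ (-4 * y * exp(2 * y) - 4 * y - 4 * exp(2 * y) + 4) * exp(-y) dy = -8*y*sinh(y) + C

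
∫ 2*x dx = x^2 + C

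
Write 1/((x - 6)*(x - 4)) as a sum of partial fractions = -1/(2*(x - 4)) + 1/(2*(x - 6))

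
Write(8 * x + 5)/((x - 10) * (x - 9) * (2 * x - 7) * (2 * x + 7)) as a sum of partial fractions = 46/(4725*(2*x + 7)) + 6/(91*(2*x - 7)) - 7/(25*(x - 9)) + 85/(351*(x - 10))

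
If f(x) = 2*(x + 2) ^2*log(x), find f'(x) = (4*x^2*log(x) + 2*x^2 + 8*x*log(x) + 8*x + 8)/x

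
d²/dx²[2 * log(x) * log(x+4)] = (-2*x^2*log(x) - 2*x^2*log(x + 4) + 4*x^2 - 16*x*log(x + 4) + 16*x - 32*log(x + 4))/(x^4 + 8*x^3 + 16*x^2)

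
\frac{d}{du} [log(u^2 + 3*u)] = (2*u + 3)/(u^2 + 3*u)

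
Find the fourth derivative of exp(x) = exp(x)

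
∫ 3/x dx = 3*log(x) + C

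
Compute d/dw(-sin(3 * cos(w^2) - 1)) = 6*w*sin(w^2)*cos(3*cos(w^2) - 1)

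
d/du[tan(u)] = cos(u)^(-2)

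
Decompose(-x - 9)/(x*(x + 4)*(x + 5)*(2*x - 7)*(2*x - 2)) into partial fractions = -4/(357*(2*x - 7)) - 1/(255*(x + 5)) + 1/(120*(x + 4)) + 1/(30*(x - 1)) - 9/(280*x)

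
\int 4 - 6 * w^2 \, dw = -2*w^3 + 4*w + C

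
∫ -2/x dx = -2*log(x) + C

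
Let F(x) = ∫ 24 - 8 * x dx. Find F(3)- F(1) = 16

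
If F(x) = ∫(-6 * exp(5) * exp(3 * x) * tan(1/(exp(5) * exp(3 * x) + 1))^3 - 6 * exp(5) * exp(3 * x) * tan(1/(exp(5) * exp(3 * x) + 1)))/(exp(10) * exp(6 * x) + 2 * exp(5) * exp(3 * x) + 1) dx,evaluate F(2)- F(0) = -tan(1/(1 + exp(5)))^2 + tan(1/(1 + exp(11)))^2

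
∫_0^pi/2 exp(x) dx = -1 + exp(pi/2)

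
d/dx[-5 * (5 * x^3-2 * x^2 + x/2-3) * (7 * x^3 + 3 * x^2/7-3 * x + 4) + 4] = -1050*x^5 + 2075*x^4/7 + 1730*x^3/7 - 1095*x^2/14 + 755*x/7 - 55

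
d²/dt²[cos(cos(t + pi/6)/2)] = -sin(t + pi/6)^2*cos(cos(t + pi/6)/2)/4 + sin(cos(t + pi/6)/2)*cos(t + pi/6)/2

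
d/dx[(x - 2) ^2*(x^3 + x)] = 5*x^4 - 16*x^3 + 15*x^2 - 8*x + 4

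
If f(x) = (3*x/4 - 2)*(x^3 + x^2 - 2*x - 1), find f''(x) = 9*x^2 - 15*x/2 - 7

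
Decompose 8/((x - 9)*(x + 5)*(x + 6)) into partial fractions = 8/(15*(x + 6)) - 4/(7*(x + 5)) + 4/(105*(x - 9))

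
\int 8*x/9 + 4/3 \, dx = 4*x^2/9 + 4*x/3 + C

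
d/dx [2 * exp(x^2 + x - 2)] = 4*x*exp(x^2 + x - 2) + 2*exp(x^2 + x - 2)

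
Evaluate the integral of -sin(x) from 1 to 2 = -cos(1) + cos(2)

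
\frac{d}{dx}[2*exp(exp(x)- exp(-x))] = (2*exp(exp(x) - exp(-x)) + 2*exp(2*x + exp(x) - exp(-x)))*exp(-x)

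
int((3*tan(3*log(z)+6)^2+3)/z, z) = tan(3*log(z) + 6) + C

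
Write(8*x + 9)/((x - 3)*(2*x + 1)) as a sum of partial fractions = -10/(7*(2*x + 1)) + 33/(7*(x - 3))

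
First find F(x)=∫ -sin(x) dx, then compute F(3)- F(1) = cos(3) - cos(1)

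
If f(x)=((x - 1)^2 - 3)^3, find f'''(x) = 120*x^3 - 360*x^2 + 144*x + 96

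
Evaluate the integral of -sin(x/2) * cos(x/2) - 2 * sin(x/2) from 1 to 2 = -(cos(1/2) + 2)^2 + (cos(1) + 2)^2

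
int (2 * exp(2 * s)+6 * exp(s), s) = (exp(s) + 3)^2 + C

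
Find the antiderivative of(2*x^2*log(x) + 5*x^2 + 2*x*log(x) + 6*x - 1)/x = (log(x) + 2)*(x^2 + 2*x - 1) + C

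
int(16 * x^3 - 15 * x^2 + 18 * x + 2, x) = 4*x^4 - 5*x^3 + 9*x^2 + 2*x + C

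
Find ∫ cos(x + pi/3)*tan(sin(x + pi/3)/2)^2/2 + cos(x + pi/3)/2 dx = tan(sin(x + pi/3)/2) + C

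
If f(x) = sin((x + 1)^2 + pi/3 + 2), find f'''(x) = -8*x^3*cos(x^2 + 2*x + pi/3 + 3) - 24*x^2*cos(x^2 + 2*x + pi/3 + 3) - 12*x*sin(x^2 + 2*x + pi/3 + 3) - 24*x*cos(x^2 + 2*x + pi/3 + 3) - 12*sin(x^2 + 2*x + pi/3 + 3) - 8*cos(x^2 + 2*x + pi/3 + 3)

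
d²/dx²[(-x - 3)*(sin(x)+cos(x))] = x*sin(x) + x*cos(x) + 5*sin(x) + cos(x)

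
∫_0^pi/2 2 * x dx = pi^2/4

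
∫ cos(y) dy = sin(y) + C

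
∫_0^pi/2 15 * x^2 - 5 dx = -5*pi/2 + 5*pi^3/8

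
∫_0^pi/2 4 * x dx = pi^2/2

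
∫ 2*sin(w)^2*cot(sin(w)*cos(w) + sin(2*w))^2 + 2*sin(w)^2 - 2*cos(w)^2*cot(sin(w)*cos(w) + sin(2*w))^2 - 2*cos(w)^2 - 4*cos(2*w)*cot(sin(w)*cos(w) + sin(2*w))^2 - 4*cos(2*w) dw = 2*cot(3*sin(2*w)/2) + C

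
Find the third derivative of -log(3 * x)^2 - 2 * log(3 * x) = (-4*log(x) - 4*log(3) + 2)/x^3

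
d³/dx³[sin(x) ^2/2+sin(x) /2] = -(4*sin(x) + 1/2)*cos(x)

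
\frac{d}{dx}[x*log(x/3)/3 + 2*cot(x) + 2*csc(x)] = log(x)/3 - 2*cot(x)^2 - 2*cot(x)*csc(x) - 5/3 - log(3)/3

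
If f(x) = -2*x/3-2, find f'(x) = -2/3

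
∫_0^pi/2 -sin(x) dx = -1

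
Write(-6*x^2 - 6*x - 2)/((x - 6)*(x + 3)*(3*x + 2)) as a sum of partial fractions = 3/(70*(3*x + 2)) - 38/(63*(x + 3)) - 127/(90*(x - 6))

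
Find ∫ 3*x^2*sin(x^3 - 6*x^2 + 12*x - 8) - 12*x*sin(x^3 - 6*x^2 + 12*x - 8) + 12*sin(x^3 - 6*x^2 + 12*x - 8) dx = -cos((x - 2)^3) + C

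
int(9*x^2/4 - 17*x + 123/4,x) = 3*x^3/4 - 17*x^2/2 + 123*x/4 + C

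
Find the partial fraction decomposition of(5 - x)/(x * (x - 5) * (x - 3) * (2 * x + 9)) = -4/(135*(2*x + 9)) - 1/(45*(x - 3)) + 1/(27*x)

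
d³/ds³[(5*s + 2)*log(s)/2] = (4 - 5*s)/(2*s^3)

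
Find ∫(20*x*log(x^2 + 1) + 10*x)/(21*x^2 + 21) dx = 5*(log(x^2 + 1) + 1)*log(x^2 + 1)/21 + C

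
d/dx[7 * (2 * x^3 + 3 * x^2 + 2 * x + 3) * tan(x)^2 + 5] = 28*x^3*sin(x)/cos(x)^3 + 42*x^2*sin(x)/cos(x)^3 - 42*x^2 + 42*x^2/cos(x)^2 + 28*x*sin(x)/cos(x)^3 - 42*x + 42*x/cos(x)^2 + 42*sin(x)/cos(x)^3 - 14 + 14/cos(x)^2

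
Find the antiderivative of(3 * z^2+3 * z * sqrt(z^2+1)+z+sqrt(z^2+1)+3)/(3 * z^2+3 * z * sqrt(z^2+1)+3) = z + log(z + sqrt(z^2 + 1))/3 + C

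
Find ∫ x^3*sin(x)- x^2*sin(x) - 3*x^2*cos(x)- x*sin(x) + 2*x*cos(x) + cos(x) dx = x*(-x^2 + x + 1)*cos(x) + C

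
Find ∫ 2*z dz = z^2 + C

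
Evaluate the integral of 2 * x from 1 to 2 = 3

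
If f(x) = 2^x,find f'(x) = 2^x*log(2)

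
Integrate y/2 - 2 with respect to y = y^2/4 - 2*y + C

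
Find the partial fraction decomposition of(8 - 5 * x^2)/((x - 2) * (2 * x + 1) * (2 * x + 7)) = -71/(44*(2*x + 7)) - 9/(20*(2*x + 1)) - 12/(55*(x - 2))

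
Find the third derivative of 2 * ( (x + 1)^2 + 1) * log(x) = (4*x^2 - 4*x + 8)/x^3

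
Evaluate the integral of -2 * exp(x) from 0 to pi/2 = 2 - 2*exp(pi/2)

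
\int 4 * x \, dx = 2*x^2 + C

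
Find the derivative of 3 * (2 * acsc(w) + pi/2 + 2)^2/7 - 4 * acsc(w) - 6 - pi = (-24*acsc(w) - 6*pi + 4)/(7*w^2*sqrt(1 - 1/w^2))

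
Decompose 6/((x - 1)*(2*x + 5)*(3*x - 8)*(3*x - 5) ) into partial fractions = -9/(25*(3*x - 5)) + 18/(155*(3*x - 8)) - 48/(5425*(2*x + 5)) + 3/(35*(x - 1))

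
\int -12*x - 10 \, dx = -6*x^2 - 10*x + C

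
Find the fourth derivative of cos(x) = cos(x)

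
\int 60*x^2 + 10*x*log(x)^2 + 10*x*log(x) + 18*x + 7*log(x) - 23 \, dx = x*(20*x^2 + 5*x*log(x)^2 + 9*x + 7*log(x) - 30) + C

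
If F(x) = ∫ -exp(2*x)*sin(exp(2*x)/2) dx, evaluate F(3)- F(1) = cos(exp(6)/2) - cos(exp(2)/2)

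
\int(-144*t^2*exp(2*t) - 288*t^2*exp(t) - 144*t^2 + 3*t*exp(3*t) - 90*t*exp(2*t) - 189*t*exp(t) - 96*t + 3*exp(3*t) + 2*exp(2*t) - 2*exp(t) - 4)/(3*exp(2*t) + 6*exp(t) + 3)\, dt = (-(exp(t) + 1)*(48*t^3 + 48*t^2 - 3*t*exp(t) + 4*t - 45)/3 + exp(t))/(exp(t) + 1) + C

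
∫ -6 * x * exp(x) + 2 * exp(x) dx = (8 - 6*x)*exp(x) + C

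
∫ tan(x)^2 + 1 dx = tan(x) + C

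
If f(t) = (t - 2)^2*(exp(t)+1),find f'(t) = t^2*exp(t) - 2*t*exp(t) + 2*t - 4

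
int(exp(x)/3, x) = exp(x)/3 + C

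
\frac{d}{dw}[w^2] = 2*w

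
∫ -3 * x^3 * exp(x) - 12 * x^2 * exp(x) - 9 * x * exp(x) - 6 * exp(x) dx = 3*(-x^3 - x^2 - x - 1)*exp(x) + C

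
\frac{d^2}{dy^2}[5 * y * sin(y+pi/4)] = -5*y*sin(y + pi/4) + 10*cos(y + pi/4)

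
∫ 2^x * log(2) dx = 2^x + C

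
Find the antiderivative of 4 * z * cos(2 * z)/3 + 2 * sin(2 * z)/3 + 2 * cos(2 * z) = (2*z/3 + 1)*sin(2*z) + C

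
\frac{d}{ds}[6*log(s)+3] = 6/s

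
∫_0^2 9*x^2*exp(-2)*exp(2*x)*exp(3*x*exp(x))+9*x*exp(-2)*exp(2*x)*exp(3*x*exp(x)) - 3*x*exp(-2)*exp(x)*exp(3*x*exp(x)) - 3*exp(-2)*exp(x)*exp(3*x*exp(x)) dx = 2*exp(-2) + (-2 + 6*exp(2))*exp(-2 + 6*exp(2))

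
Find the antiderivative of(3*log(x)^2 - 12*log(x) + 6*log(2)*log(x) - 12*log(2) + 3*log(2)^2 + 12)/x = (log(2*x) - 2)^3 + C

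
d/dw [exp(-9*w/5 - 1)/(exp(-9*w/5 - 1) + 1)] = -9*exp(36*w/5 + 1)/(10*E*exp(36*w/5) + 5*exp(27*w/5) + 5*exp(2)*exp(9*w))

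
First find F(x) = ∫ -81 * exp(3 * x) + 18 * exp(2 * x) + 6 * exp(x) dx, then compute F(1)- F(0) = -27*exp(3) + 12 + 6*E + 9*exp(2)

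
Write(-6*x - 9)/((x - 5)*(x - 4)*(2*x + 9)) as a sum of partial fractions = 72/(323*(2*x + 9)) + 33/(17*(x - 4)) - 39/(19*(x - 5))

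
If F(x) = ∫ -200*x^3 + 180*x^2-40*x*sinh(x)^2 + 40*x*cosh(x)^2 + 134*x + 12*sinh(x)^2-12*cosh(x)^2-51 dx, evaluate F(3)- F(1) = -1870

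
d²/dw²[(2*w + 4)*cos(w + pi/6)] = -2*w*cos(w + pi/6) - 4*sqrt(2)*sin(w + 5*pi/12)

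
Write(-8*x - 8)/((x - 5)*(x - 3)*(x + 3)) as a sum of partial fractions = 1/(3*(x + 3)) + 8/(3*(x - 3)) - 3/(x - 5)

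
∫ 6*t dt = 3*t^2 + C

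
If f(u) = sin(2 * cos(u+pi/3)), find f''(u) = -4*sin(u + pi/3)^2*sin(2*cos(u + pi/3)) - 2*cos(u + pi/3)*cos(2*cos(u + pi/3))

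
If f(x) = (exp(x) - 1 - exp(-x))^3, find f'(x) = (3*exp(6*x) - 6*exp(5*x) + 6*exp(x) + 3)*exp(-3*x)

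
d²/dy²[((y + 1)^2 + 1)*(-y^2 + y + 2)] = -12*y^2 - 6*y + 4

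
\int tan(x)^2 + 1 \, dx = tan(x) + C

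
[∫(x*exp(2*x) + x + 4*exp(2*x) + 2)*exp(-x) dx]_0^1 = -4*exp(-1) + 4*E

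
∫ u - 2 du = u^2/2 - 2*u + C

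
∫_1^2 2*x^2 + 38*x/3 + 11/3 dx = 82/3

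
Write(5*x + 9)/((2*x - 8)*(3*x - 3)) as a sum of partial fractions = -7/(9*(x - 1)) + 29/(18*(x - 4))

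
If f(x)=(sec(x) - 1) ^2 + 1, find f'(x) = 2*(-1 + 1/cos(x))*sin(x)/cos(x)^2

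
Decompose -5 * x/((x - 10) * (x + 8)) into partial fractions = -20/(9*(x + 8)) - 25/(9*(x - 10))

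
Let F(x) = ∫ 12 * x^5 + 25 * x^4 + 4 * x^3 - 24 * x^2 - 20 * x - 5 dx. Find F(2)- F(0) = 190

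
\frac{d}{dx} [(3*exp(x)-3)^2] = 18*exp(2*x) - 18*exp(x)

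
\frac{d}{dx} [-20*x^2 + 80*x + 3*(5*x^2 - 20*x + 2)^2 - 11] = 300*x^3 - 1800*x^2 + 2480*x - 160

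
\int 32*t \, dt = 16*t^2 + C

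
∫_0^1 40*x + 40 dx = 60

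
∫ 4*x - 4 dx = 2*x^2 - 4*x + C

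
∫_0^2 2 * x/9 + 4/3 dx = 28/9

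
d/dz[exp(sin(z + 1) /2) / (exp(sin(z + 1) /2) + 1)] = exp(sin(z + 1)/2)*cos(z + 1)/(4*exp(sin(z + 1)/2) + 2*exp(sin(z + 1)) + 2)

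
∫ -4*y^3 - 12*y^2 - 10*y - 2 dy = -y^4 - 4*y^3 - 5*y^2 - 2*y + C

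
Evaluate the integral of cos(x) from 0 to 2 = sin(2)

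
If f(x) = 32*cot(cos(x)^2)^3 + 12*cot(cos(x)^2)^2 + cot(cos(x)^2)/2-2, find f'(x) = 192*sin(x)*cos(x)*cot(cos(x)^2)^4 + 48*sin(x)*cos(x)*cot(cos(x)^2)^3 + 193*sin(x)*cos(x)*cot(cos(x)^2)^2 + 48*sin(x)*cos(x)*cot(cos(x)^2) + sin(x)*cos(x)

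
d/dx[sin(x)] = cos(x)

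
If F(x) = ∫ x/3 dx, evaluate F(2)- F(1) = 1/2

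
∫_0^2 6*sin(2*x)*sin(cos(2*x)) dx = -3*cos(1) + 3*cos(cos(4))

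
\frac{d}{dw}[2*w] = 2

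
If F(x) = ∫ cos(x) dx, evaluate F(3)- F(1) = -sin(1) + sin(3)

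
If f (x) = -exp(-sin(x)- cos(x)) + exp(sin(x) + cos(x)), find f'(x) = sqrt(2)*(exp(2*sin(x))*exp(2*cos(x)) + 1)*exp(-sqrt(2)*sin(x + pi/4))*cos(x + pi/4)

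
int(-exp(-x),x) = exp(-x) + C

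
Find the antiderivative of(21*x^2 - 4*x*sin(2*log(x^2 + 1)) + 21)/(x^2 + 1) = 21*x + cos(2*log(x^2 + 1)) + C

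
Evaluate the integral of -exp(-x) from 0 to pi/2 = -1 + exp(-pi/2)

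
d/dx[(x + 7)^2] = 2*x + 14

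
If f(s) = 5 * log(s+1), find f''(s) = -5/(s^2 + 2*s + 1)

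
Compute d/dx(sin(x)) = cos(x)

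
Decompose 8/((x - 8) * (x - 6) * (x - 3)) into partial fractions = 8/(15*(x - 3)) - 4/(3*(x - 6)) + 4/(5*(x - 8))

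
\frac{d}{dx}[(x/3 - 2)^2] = 2*x/9 - 4/3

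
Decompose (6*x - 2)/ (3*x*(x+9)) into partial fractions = 56/(27*(x + 9)) - 2/(27*x)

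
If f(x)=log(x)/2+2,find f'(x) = 1/(2*x)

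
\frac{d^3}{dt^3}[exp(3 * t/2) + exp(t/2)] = 27*exp(3*t/2)/8 + exp(t/2)/8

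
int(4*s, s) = 2*s^2 + C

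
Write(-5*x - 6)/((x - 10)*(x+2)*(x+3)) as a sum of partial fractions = 9/(13*(x + 3)) - 1/(3*(x + 2)) - 14/(39*(x - 10))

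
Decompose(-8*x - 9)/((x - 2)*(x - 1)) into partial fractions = 17/(x - 1) - 25/(x - 2)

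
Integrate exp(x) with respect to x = exp(x) + C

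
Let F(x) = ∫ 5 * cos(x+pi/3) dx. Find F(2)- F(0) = -5*sqrt(3)/2 + 5*sin(pi/3 + 2)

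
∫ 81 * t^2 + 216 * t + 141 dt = 27*t^3 + 108*t^2 + 141*t + C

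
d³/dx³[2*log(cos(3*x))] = -108*sin(3*x)/cos(3*x)^3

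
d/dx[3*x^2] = 6*x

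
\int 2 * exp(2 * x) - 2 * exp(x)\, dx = (exp(x) - 1)^2 + C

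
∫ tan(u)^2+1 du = tan(u) + C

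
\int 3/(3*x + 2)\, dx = log(6*x + 4) + C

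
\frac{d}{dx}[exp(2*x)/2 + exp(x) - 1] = exp(2*x) + exp(x)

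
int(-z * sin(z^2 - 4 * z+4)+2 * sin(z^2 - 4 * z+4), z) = cos((z - 2)^2)/2 + C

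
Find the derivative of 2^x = 2^x*log(2)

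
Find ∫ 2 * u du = u^2 + C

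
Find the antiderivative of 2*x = x^2 + C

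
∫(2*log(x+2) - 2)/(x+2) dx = (log(x + 2) - 2)*log(x + 2) + C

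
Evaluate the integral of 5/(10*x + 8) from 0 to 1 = -log(2) + log(3)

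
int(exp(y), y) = exp(y) + C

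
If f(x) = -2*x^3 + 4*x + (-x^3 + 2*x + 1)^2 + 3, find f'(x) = 6*x^5 - 16*x^3 - 12*x^2 + 8*x + 8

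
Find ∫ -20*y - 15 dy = -10*y^2 - 15*y + C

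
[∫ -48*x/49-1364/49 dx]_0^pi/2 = -24*(pi/14 + 4)^2 - 10*pi/49 + 384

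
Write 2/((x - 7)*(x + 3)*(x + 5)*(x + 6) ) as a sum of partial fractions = -2/(39*(x + 6)) + 1/(12*(x + 5)) - 1/(30*(x + 3)) + 1/(780*(x - 7))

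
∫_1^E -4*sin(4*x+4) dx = cos(4 + 4*E) - cos(8)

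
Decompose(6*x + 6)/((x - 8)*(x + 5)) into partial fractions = 24/(13*(x + 5)) + 54/(13*(x - 8))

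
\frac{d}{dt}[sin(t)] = cos(t)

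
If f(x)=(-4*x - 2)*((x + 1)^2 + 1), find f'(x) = -12*x^2 - 20*x - 12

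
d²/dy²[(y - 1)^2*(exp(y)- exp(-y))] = (y^2*exp(2*y) - y^2 + 2*y*exp(2*y) + 6*y - exp(2*y) - 7)*exp(-y)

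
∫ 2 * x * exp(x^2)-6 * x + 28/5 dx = -3*x^2 + 28*x/5 + exp(x^2) + C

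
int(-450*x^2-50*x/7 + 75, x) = -150*x^3 - 25*x^2/7 + 75*x + C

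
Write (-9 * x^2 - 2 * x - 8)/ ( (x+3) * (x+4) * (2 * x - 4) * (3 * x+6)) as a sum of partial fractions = 2/(x + 4) - 83/(30*(x + 3)) + 5/(6*(x + 2)) - 1/(15*(x - 2))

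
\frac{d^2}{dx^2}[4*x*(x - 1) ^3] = 48*x^2 - 72*x + 24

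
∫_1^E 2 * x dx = -1 + exp(2)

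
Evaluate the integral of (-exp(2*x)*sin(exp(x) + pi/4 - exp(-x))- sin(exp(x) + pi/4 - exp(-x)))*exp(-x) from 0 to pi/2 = -sqrt(2)/2 + cos(-exp(-pi/2) + pi/4 + exp(pi/2))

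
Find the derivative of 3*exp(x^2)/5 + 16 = 6*x*exp(x^2)/5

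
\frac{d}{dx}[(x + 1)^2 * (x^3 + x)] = 5*x^4 + 8*x^3 + 6*x^2 + 4*x + 1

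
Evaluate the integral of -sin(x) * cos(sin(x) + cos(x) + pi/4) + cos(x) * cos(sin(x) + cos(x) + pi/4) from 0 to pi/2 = 0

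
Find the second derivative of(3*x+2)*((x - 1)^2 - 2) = 18*x - 8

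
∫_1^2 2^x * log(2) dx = 2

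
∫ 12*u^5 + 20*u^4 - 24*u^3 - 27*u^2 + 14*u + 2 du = 2*u^6 + 4*u^5 - 6*u^4 - 9*u^3 + 7*u^2 + 2*u + C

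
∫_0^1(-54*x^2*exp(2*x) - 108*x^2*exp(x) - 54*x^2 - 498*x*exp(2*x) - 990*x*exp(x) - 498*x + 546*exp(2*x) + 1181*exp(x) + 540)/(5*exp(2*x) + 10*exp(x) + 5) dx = 101*E/(5*(1 + E)) + 451/10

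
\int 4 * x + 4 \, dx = 2*x^2 + 4*x + C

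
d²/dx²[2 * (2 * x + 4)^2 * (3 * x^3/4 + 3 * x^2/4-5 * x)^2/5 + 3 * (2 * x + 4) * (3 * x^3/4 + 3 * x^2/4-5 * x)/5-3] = 252*x^6/5 + 1134*x^5/5 - 9*x^4 - 984*x^3 - 618*x^2 + 3441*x/5 + 1558/5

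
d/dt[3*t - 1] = 3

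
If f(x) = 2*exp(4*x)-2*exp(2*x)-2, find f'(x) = 8*exp(4*x) - 4*exp(2*x)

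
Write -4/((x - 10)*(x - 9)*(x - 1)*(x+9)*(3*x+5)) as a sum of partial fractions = 81/(49280*(3*x + 5)) - 1/(18810*(x + 9)) - 1/(1440*(x - 1)) + 1/(1152*(x - 9)) - 4/(5985*(x - 10))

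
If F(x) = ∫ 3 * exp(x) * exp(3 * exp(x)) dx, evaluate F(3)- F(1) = -exp(3*E) + exp(3*exp(3))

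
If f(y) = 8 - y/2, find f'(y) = -1/2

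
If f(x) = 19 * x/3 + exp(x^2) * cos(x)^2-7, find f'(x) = 2*x*exp(x^2)*cos(x)^2 - exp(x^2)*sin(2*x) + 19/3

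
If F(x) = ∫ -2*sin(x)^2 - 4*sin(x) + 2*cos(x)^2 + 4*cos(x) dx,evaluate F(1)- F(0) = -9 + (cos(1) + sin(1) + 2)^2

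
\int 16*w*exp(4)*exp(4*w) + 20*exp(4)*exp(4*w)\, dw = 4*(w + 1)*exp(4*w + 4) + C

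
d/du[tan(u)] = cos(u)^(-2)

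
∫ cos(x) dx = sin(x) + C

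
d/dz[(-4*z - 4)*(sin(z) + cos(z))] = 4*z*sin(z) - 4*z*cos(z) - 8*cos(z)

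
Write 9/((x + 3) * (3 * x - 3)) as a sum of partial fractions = -3/(4*(x + 3)) + 3/(4*(x - 1))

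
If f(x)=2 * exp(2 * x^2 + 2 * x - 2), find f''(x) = 32*x^2*exp(2*x^2 + 2*x - 2) + 32*x*exp(2*x^2 + 2*x - 2) + 16*exp(2*x^2 + 2*x - 2)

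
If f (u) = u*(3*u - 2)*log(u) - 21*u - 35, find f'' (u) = (6*u*log(u) + 9*u - 2)/u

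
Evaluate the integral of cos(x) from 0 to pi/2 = 1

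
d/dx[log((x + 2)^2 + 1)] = (2*x + 4)/(x^2 + 4*x + 5)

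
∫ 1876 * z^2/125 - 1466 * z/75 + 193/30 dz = 1876*z^3/375 - 733*z^2/75 + 193*z/30 + C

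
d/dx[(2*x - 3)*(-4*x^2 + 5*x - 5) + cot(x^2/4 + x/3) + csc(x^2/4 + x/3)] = -24*x^2 - x*cot(x^2/4 + x/3)^2/2 - x*cot(x^2/4 + x/3)*csc(x^2/4 + x/3)/2 + 87*x/2 - cot(x^2/4 + x/3)^2/3 - cot(x^2/4 + x/3)*csc(x^2/4 + x/3)/3 - 76/3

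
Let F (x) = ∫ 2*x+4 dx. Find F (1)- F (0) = 5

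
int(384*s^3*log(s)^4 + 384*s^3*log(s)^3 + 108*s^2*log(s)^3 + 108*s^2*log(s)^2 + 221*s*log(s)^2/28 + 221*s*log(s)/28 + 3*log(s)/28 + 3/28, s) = s*(5376*s^3*log(s)^3 + 2016*s^2*log(s)^2 + 221*s*log(s) + 6)*log(s)/56 + C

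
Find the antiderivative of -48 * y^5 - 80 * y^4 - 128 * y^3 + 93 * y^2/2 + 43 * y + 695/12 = -8*y^6 - 16*y^5 - 32*y^4 + 31*y^3/2 + 43*y^2/2 + 695*y/12 + C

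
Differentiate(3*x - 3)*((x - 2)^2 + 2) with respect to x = 9*x^2 - 30*x + 30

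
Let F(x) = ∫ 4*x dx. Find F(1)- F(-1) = 0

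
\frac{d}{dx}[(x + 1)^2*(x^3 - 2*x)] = 5*x^4 + 8*x^3 - 3*x^2 - 8*x - 2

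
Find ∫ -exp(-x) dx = exp(-x) + C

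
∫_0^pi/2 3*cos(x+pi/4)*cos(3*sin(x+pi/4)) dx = 0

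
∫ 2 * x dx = x^2 + C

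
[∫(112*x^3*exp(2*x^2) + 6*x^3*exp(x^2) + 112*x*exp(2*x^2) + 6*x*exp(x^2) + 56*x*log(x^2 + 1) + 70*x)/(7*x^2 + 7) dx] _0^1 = -31/7 + 2*log(2)^2 + 3*E/7 + 5*log(2) + 4*exp(2)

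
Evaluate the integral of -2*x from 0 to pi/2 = -pi^2/4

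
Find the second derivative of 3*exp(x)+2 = 3*exp(x)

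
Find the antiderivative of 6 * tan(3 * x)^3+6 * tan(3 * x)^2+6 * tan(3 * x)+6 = (tan(3*x) + 1)^2 + C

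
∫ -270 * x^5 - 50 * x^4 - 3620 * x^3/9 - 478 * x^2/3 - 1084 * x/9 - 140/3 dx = -45*x^6 - 10*x^5 - 905*x^4/9 - 478*x^3/9 - 542*x^2/9 - 140*x/3 + C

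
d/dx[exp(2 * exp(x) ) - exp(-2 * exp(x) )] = (2*exp(x) + 2*exp(x + 4*exp(x)))*exp(-2*exp(x))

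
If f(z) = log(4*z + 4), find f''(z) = -1/(z^2 + 2*z + 1)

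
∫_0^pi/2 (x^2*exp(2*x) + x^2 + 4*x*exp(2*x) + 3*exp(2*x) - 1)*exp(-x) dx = (1 + pi/2)^2*(-exp(-pi/2) + exp(pi/2))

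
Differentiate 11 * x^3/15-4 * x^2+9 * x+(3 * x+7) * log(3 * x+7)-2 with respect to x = 11*x^2/5 - 8*x + 3*log(3*x + 7) + 12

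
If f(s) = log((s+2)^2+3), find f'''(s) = (4*s^3 + 24*s^2 + 12*s - 40)/(s^6 + 12*s^5 + 69*s^4 + 232*s^3 + 483*s^2 + 588*s + 343)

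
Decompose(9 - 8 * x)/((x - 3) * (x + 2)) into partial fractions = -5/(x + 2) - 3/(x - 3)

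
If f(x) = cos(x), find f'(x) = -sin(x)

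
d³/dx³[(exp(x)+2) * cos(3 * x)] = 18*exp(x)*sin(3*x) - 26*exp(x)*cos(3*x) + 54*sin(3*x)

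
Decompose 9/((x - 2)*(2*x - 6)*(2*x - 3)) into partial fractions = 6/(2*x - 3) - 9/(2*(x - 2)) + 3/(2*(x - 3))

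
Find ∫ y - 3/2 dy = y^2/2 - 3*y/2 + C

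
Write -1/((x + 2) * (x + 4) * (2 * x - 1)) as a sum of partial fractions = -4/(45*(2*x - 1)) - 1/(18*(x + 4)) + 1/(10*(x + 2))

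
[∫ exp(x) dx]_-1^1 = E - exp(-1)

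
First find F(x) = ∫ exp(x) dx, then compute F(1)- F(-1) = E - exp(-1)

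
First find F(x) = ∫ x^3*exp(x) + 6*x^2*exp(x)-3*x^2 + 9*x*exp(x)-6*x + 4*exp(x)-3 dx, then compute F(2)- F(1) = -8*E - 19 + 27*exp(2)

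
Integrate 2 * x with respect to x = x^2 + C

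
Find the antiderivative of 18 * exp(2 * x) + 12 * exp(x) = (3*exp(x) + 2)^2 + C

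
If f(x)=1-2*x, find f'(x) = -2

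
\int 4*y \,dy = 2*y^2 + C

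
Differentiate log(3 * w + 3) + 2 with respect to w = 1/(w + 1)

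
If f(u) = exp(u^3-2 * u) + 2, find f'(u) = 3*u^2*exp(u^3 - 2*u) - 2*exp(u^3 - 2*u)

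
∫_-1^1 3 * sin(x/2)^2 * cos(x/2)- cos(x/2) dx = -sin(3/2) - sin(1/2)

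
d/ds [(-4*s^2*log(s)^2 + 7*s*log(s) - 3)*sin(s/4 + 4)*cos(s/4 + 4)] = -s^2*log(s)^2*cos(s/2 + 8) - 4*s*log(s)^2*sin(s/2 + 8) - 4*s*log(s)*sin(s/2 + 8) + 7*s*log(s)*cos(s/2 + 8)/4 + 7*log(s)*sin(s/2 + 8)/2 + 7*sin(s/2 + 8)/2 - 3*cos(s/2 + 8)/4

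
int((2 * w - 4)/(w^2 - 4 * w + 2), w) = log(3*(w - 2)^2 - 6) + C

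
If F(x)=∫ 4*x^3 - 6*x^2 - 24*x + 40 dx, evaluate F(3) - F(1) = 12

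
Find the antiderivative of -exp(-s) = exp(-s) + C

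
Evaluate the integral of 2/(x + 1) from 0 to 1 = log(4)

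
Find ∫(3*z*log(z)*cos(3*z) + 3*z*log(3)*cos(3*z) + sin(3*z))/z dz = log(3*z)*sin(3*z) + C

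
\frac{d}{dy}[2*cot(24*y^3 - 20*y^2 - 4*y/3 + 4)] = 8*(-18*y^2 + 10*y + 1/3)/sin(24*y^3 - 20*y^2 - 4*y/3 + 4)^2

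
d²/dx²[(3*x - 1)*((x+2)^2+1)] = 18*x + 22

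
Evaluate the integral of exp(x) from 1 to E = -E + exp(E)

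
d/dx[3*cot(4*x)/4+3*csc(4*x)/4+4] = -3*cot(4*x)^2 - 3*cot(4*x)*csc(4*x) - 3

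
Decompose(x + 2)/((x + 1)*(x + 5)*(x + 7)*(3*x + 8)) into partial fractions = 18/(455*(3*x + 8)) + 5/(156*(x + 7)) - 3/(56*(x + 5)) + 1/(120*(x + 1))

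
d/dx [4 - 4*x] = -4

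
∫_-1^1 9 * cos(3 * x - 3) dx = 3*sin(6)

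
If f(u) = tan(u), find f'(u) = cos(u)^(-2)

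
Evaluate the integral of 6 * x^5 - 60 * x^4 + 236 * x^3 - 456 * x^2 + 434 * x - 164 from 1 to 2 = -1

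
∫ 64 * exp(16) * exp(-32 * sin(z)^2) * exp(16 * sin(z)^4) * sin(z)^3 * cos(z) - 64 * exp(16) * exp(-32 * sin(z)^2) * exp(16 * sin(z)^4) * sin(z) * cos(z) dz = exp(16*cos(z)^4) + C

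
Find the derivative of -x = -1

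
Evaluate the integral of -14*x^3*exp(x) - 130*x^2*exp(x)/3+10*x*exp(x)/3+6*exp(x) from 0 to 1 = -28*E/3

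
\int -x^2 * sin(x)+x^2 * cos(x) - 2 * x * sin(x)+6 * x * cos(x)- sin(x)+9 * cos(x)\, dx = sqrt(2)*((x + 2)^2 + 1)*sin(x + pi/4) + C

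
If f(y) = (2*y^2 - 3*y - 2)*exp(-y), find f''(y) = (2*y^2 - 11*y + 8)*exp(-y)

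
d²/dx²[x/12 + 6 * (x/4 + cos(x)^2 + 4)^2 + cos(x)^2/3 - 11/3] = -6*x*cos(2*x) - 24*(1 - cos(2*x))^2 - 6*sin(2*x) - 470*cos(2*x)/3 + 147/4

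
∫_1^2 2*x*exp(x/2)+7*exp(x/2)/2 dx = -3*exp(1/2) + 7*E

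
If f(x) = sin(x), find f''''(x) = sin(x)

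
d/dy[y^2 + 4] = 2*y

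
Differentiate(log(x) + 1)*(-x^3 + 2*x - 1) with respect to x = (-3*x^3*log(x) - 4*x^3 + 2*x*log(x) + 4*x - 1)/x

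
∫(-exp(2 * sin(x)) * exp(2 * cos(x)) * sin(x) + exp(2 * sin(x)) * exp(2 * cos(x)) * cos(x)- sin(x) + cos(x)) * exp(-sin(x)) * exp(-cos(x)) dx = 2*sinh(sqrt(2)*sin(x + pi/4)) + C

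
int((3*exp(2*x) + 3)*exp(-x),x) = 6*sinh(x) + C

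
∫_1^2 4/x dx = -4*log(3) + 4*log(6)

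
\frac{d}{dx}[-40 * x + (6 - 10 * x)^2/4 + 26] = 50*x - 70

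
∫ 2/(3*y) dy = 2*log(y)/3 + C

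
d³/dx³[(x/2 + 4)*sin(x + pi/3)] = -x*cos(x + pi/3)/2 - 3*sin(x + pi/3)/2 - 4*cos(x + pi/3)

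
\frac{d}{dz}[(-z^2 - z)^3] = -6*z^5 - 15*z^4 - 12*z^3 - 3*z^2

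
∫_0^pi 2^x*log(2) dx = -1 + 2^pi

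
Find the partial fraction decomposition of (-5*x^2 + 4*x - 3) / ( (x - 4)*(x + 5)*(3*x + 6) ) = -148/(81*(x + 5)) + 31/(54*(x + 2)) - 67/(162*(x - 4))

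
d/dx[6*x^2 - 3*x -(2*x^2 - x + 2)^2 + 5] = -16*x^3 + 12*x^2 - 6*x + 1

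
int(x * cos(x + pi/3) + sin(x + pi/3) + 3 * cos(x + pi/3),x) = (x + 3)*sin(x + pi/3) + C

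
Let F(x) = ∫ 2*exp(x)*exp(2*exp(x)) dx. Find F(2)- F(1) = -exp(2*E) + exp(2*exp(2))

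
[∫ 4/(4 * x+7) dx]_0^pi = -log(7) + log(7 + 4*pi)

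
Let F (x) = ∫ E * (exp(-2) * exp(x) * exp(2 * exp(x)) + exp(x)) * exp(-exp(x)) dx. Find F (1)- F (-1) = -exp(-1 + exp(-1)) - exp(1 - E) + exp(1 - exp(-1)) + exp(-1 + E)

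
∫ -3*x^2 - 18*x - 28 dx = -x^3 - 9*x^2 - 28*x + C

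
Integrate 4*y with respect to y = 2*y^2 + C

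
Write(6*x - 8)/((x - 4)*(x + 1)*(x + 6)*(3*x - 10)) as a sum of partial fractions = -81/(182*(3*x - 10)) + 11/(350*(x + 6)) - 14/(325*(x + 1)) + 4/(25*(x - 4))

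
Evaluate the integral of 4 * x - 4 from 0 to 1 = -2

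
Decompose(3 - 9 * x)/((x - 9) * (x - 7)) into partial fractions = 30/(x - 7) - 39/(x - 9)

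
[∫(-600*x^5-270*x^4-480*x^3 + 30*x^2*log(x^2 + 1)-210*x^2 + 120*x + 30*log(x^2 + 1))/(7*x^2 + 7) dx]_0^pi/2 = 15*pi*(-5*pi^3/8 - 3*pi^2/4 + log(1 + pi^2/4) + pi)/7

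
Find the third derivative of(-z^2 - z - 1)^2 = 24*z + 12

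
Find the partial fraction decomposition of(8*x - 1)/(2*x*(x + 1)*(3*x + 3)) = 1/(6*(x + 1)) + 3/(2*(x + 1)^2) - 1/(6*x)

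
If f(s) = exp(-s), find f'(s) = -exp(-s)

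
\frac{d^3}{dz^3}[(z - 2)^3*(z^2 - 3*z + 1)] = 60*z^2 - 216*z + 186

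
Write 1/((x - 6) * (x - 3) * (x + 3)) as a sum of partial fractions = 1/(54*(x + 3)) - 1/(18*(x - 3)) + 1/(27*(x - 6))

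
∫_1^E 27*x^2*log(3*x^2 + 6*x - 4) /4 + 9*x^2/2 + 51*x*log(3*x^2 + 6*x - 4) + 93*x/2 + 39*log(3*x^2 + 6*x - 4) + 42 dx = -155*log(5)/4 + (3*E/4 + 7)*(-4 + 6*E + 3*exp(2))*log(-4 + 6*E + 3*exp(2))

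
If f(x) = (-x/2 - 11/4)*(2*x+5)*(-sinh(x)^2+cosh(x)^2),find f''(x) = -2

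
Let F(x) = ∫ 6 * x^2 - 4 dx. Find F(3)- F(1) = 44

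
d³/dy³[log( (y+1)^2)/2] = 2/(y^3 + 3*y^2 + 3*y + 1)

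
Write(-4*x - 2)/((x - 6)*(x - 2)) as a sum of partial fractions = 5/(2*(x - 2)) - 13/(2*(x - 6))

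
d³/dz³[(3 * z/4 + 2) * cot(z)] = -9*z*cot(z)^4/2 - 6*z*cot(z)^2 - 3*z/2 - 12*cot(z)^4 + 9*cot(z)^3/2 - 16*cot(z)^2 + 9*cot(z)/2 - 4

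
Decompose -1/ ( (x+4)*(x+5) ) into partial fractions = 1/(x + 5) - 1/(x + 4)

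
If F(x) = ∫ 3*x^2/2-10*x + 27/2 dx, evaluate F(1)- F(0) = 9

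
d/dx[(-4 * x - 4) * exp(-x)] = 4*x*exp(-x)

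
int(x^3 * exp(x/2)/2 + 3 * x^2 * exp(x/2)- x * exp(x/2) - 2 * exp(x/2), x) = x*(x^2 - 2)*exp(x/2) + C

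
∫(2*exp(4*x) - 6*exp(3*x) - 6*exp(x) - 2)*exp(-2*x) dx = ((exp(x) - 3)*exp(x) - 1)^2*exp(-2*x) + C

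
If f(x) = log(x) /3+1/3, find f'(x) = 1/(3*x)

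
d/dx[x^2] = 2*x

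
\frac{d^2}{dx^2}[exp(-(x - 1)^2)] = (4*x^2 - 8*x + 2)*exp(-x^2 + 2*x - 1)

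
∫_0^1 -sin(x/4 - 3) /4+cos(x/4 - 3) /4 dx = cos(11/4) - sin(11/4) + sin(3) - cos(3)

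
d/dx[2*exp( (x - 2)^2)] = 4*x*exp(x^2 - 4*x + 4) - 8*exp(x^2 - 4*x + 4)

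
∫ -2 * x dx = -x^2 + C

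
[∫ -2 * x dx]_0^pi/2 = -pi^2/4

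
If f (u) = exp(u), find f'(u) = exp(u)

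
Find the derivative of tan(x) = cos(x)^(-2)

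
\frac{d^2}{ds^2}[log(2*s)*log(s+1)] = (-s^2*log(s) - s^2*log(s + 1) - s^2*log(2) + 2*s^2 - 2*s*log(s + 1) + 2*s - log(s + 1))/(s^4 + 2*s^3 + s^2)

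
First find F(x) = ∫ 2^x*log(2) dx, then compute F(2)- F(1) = 2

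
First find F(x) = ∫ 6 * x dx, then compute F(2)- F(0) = 12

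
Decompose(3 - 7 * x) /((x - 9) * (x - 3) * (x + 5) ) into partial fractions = 19/(56*(x + 5)) + 3/(8*(x - 3)) - 5/(7*(x - 9))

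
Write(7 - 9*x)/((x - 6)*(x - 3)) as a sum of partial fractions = 20/(3*(x - 3)) - 47/(3*(x - 6))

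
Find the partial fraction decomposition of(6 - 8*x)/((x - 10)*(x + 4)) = -19/(7*(x + 4)) - 37/(7*(x - 10))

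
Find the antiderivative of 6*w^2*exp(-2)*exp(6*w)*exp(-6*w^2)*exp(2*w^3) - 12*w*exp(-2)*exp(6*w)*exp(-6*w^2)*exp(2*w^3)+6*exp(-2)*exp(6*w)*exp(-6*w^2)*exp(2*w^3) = exp(2*(w - 1)^3) + C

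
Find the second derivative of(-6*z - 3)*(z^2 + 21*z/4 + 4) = -36*z - 69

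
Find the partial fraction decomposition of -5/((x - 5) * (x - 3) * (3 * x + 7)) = -45/(352*(3*x + 7)) + 5/(32*(x - 3)) - 5/(44*(x - 5))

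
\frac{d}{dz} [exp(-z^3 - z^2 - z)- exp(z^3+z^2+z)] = (-3*z^2*exp(2*z^3 + 2*z^2 + 2*z) - 3*z^2 - 2*z*exp(2*z^3 + 2*z^2 + 2*z) - 2*z - exp(2*z^3 + 2*z^2 + 2*z) - 1)*exp(-z^3 - z^2 - z)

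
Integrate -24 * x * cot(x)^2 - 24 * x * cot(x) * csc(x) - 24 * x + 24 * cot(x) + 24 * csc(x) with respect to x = 24*x*(cot(x) + csc(x)) + C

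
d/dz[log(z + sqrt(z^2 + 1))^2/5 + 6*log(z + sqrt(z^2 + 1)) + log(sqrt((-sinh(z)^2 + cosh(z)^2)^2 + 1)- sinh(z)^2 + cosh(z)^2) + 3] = (2*z*log(z + sqrt(z^2 + 1)) + 30*z + 2*sqrt(z^2 + 1)*log(z + sqrt(z^2 + 1)) + 30*sqrt(z^2 + 1))/(5*z^2 + 5*z*sqrt(z^2 + 1) + 5)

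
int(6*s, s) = 3*s^2 + C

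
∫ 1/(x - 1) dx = log(x - 1) + C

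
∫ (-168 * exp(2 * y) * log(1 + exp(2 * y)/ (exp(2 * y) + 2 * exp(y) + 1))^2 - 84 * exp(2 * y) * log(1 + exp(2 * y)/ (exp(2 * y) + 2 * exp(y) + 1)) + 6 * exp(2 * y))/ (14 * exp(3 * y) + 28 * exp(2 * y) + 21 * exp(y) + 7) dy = -4*log(1 + exp(2*y)/(exp(y) + 1)^2)^3 - 3*log(1 + exp(2*y)/(exp(y) + 1)^2)^2 + 3*log(1 + exp(2*y)/(exp(y) + 1)^2)/7 + C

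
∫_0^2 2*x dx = 4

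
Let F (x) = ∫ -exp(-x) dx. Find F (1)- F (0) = -1 + exp(-1)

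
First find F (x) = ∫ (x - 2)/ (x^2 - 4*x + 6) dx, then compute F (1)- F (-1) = -log(11)/2 + log(3)/2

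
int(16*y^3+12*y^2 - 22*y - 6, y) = 4*y^4 + 4*y^3 - 11*y^2 - 6*y + C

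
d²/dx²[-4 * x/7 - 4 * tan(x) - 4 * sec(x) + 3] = -8*sin(x)/cos(x)^3 + 4/cos(x) - 8/cos(x)^3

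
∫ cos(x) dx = sin(x) + C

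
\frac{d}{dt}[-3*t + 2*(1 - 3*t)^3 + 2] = -162*t^2 + 108*t - 21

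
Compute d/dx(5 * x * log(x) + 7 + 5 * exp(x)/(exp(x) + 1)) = (5*exp(2*x)*log(x) + 5*exp(2*x) + 10*exp(x)*log(x) + 15*exp(x) + 5*log(x) + 5)/(exp(2*x) + 2*exp(x) + 1)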